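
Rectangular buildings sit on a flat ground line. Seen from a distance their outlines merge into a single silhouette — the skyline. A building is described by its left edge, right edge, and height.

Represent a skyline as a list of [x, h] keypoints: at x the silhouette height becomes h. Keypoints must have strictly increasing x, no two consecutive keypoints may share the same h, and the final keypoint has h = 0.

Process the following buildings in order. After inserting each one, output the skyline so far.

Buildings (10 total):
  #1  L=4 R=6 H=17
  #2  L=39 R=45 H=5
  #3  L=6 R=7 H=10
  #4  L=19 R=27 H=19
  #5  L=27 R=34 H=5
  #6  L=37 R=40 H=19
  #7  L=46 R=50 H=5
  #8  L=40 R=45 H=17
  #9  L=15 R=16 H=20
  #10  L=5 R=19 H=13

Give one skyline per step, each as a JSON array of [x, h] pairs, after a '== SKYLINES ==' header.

== SKYLINES ==
[[4,17],[6,0]]
[[4,17],[6,0],[39,5],[45,0]]
[[4,17],[6,10],[7,0],[39,5],[45,0]]
[[4,17],[6,10],[7,0],[19,19],[27,0],[39,5],[45,0]]
[[4,17],[6,10],[7,0],[19,19],[27,5],[34,0],[39,5],[45,0]]
[[4,17],[6,10],[7,0],[19,19],[27,5],[34,0],[37,19],[40,5],[45,0]]
[[4,17],[6,10],[7,0],[19,19],[27,5],[34,0],[37,19],[40,5],[45,0],[46,5],[50,0]]
[[4,17],[6,10],[7,0],[19,19],[27,5],[34,0],[37,19],[40,17],[45,0],[46,5],[50,0]]
[[4,17],[6,10],[7,0],[15,20],[16,0],[19,19],[27,5],[34,0],[37,19],[40,17],[45,0],[46,5],[50,0]]
[[4,17],[6,13],[15,20],[16,13],[19,19],[27,5],[34,0],[37,19],[40,17],[45,0],[46,5],[50,0]]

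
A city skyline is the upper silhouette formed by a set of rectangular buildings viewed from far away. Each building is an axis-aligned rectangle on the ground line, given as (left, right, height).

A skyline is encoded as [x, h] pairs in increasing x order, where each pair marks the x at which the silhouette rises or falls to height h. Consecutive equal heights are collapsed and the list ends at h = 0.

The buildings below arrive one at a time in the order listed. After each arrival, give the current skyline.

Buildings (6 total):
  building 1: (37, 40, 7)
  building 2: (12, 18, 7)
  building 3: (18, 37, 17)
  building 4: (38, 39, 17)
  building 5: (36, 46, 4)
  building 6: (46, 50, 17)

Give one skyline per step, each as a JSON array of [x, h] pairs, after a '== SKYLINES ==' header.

== SKYLINES ==
[[37,7],[40,0]]
[[12,7],[18,0],[37,7],[40,0]]
[[12,7],[18,17],[37,7],[40,0]]
[[12,7],[18,17],[37,7],[38,17],[39,7],[40,0]]
[[12,7],[18,17],[37,7],[38,17],[39,7],[40,4],[46,0]]
[[12,7],[18,17],[37,7],[38,17],[39,7],[40,4],[46,17],[50,0]]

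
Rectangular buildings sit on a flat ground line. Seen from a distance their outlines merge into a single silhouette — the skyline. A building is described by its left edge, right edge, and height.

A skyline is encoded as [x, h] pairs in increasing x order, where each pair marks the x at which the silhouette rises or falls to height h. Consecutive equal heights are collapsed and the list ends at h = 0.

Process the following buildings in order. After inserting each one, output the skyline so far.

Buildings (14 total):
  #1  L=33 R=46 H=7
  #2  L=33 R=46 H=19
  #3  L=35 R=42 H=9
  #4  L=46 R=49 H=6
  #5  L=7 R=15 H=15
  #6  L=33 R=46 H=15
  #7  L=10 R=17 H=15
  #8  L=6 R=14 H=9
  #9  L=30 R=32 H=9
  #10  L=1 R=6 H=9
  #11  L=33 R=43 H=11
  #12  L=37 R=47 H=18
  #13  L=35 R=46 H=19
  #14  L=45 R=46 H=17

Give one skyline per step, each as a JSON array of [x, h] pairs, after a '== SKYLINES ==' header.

== SKYLINES ==
[[33,7],[46,0]]
[[33,19],[46,0]]
[[33,19],[46,0]]
[[33,19],[46,6],[49,0]]
[[7,15],[15,0],[33,19],[46,6],[49,0]]
[[7,15],[15,0],[33,19],[46,6],[49,0]]
[[7,15],[17,0],[33,19],[46,6],[49,0]]
[[6,9],[7,15],[17,0],[33,19],[46,6],[49,0]]
[[6,9],[7,15],[17,0],[30,9],[32,0],[33,19],[46,6],[49,0]]
[[1,9],[7,15],[17,0],[30,9],[32,0],[33,19],[46,6],[49,0]]
[[1,9],[7,15],[17,0],[30,9],[32,0],[33,19],[46,6],[49,0]]
[[1,9],[7,15],[17,0],[30,9],[32,0],[33,19],[46,18],[47,6],[49,0]]
[[1,9],[7,15],[17,0],[30,9],[32,0],[33,19],[46,18],[47,6],[49,0]]
[[1,9],[7,15],[17,0],[30,9],[32,0],[33,19],[46,18],[47,6],[49,0]]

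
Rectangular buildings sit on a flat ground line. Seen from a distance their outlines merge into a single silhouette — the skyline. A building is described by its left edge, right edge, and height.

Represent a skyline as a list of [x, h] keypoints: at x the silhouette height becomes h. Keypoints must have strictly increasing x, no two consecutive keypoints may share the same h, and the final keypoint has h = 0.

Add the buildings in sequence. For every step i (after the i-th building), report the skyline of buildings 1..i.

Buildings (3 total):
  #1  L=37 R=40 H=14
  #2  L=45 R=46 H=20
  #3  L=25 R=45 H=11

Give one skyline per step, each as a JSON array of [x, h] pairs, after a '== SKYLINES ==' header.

== SKYLINES ==
[[37,14],[40,0]]
[[37,14],[40,0],[45,20],[46,0]]
[[25,11],[37,14],[40,11],[45,20],[46,0]]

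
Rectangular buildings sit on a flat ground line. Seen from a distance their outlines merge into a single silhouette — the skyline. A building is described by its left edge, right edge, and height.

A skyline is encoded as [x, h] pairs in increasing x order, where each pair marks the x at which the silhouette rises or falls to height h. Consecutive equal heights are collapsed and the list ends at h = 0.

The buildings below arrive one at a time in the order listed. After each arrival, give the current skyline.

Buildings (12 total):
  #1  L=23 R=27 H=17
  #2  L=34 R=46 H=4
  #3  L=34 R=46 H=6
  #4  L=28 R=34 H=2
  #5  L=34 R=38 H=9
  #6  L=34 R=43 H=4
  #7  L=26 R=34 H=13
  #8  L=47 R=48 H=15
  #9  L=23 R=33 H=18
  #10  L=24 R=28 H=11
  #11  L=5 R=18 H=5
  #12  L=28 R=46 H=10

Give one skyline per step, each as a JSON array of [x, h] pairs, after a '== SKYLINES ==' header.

== SKYLINES ==
[[23,17],[27,0]]
[[23,17],[27,0],[34,4],[46,0]]
[[23,17],[27,0],[34,6],[46,0]]
[[23,17],[27,0],[28,2],[34,6],[46,0]]
[[23,17],[27,0],[28,2],[34,9],[38,6],[46,0]]
[[23,17],[27,0],[28,2],[34,9],[38,6],[46,0]]
[[23,17],[27,13],[34,9],[38,6],[46,0]]
[[23,17],[27,13],[34,9],[38,6],[46,0],[47,15],[48,0]]
[[23,18],[33,13],[34,9],[38,6],[46,0],[47,15],[48,0]]
[[23,18],[33,13],[34,9],[38,6],[46,0],[47,15],[48,0]]
[[5,5],[18,0],[23,18],[33,13],[34,9],[38,6],[46,0],[47,15],[48,0]]
[[5,5],[18,0],[23,18],[33,13],[34,10],[46,0],[47,15],[48,0]]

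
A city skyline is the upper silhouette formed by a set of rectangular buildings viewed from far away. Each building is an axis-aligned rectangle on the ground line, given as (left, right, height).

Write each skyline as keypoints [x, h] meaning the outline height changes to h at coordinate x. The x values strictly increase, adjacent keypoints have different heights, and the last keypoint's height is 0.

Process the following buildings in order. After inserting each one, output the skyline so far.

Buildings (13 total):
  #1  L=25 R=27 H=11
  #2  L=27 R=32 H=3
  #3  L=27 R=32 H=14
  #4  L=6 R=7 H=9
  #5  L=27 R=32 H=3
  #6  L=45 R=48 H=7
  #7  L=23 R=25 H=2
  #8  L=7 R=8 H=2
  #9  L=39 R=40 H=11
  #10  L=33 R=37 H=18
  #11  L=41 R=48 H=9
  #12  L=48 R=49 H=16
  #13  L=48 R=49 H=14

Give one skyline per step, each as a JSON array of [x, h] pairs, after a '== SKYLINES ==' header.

== SKYLINES ==
[[25,11],[27,0]]
[[25,11],[27,3],[32,0]]
[[25,11],[27,14],[32,0]]
[[6,9],[7,0],[25,11],[27,14],[32,0]]
[[6,9],[7,0],[25,11],[27,14],[32,0]]
[[6,9],[7,0],[25,11],[27,14],[32,0],[45,7],[48,0]]
[[6,9],[7,0],[23,2],[25,11],[27,14],[32,0],[45,7],[48,0]]
[[6,9],[7,2],[8,0],[23,2],[25,11],[27,14],[32,0],[45,7],[48,0]]
[[6,9],[7,2],[8,0],[23,2],[25,11],[27,14],[32,0],[39,11],[40,0],[45,7],[48,0]]
[[6,9],[7,2],[8,0],[23,2],[25,11],[27,14],[32,0],[33,18],[37,0],[39,11],[40,0],[45,7],[48,0]]
[[6,9],[7,2],[8,0],[23,2],[25,11],[27,14],[32,0],[33,18],[37,0],[39,11],[40,0],[41,9],[48,0]]
[[6,9],[7,2],[8,0],[23,2],[25,11],[27,14],[32,0],[33,18],[37,0],[39,11],[40,0],[41,9],[48,16],[49,0]]
[[6,9],[7,2],[8,0],[23,2],[25,11],[27,14],[32,0],[33,18],[37,0],[39,11],[40,0],[41,9],[48,16],[49,0]]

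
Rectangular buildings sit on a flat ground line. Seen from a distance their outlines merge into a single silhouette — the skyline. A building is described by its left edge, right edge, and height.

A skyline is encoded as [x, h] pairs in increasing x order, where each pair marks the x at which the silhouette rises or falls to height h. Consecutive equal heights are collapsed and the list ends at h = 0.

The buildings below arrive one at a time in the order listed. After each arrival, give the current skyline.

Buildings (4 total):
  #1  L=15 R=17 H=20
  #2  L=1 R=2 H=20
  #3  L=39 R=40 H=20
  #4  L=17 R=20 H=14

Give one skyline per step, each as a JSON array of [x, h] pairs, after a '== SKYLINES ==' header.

== SKYLINES ==
[[15,20],[17,0]]
[[1,20],[2,0],[15,20],[17,0]]
[[1,20],[2,0],[15,20],[17,0],[39,20],[40,0]]
[[1,20],[2,0],[15,20],[17,14],[20,0],[39,20],[40,0]]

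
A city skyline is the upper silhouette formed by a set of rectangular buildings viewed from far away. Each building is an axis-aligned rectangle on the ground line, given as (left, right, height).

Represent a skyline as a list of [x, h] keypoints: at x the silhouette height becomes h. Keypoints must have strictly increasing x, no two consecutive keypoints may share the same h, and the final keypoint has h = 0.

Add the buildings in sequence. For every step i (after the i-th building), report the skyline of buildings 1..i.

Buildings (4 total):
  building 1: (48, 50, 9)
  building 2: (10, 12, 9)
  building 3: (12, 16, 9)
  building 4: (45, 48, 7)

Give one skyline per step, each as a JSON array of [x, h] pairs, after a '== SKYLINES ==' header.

== SKYLINES ==
[[48,9],[50,0]]
[[10,9],[12,0],[48,9],[50,0]]
[[10,9],[16,0],[48,9],[50,0]]
[[10,9],[16,0],[45,7],[48,9],[50,0]]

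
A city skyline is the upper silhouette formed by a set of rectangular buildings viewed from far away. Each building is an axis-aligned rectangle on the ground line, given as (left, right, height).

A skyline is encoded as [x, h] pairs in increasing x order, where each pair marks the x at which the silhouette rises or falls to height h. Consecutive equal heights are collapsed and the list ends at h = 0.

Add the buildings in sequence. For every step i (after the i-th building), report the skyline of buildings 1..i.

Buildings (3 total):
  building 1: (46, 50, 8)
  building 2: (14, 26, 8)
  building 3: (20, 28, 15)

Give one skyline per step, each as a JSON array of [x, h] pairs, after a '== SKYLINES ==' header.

== SKYLINES ==
[[46,8],[50,0]]
[[14,8],[26,0],[46,8],[50,0]]
[[14,8],[20,15],[28,0],[46,8],[50,0]]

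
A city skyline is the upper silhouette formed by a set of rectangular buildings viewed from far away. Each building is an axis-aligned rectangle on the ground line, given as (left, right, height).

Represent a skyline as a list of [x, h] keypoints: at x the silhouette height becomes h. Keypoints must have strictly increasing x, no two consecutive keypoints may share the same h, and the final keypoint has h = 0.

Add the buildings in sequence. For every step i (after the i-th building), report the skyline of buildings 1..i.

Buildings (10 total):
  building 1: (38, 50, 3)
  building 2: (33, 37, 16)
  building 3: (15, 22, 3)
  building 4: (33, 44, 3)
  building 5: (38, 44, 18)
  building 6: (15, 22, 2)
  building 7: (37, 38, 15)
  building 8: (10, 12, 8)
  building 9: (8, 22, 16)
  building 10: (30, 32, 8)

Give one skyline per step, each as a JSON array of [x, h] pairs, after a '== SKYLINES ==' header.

== SKYLINES ==
[[38,3],[50,0]]
[[33,16],[37,0],[38,3],[50,0]]
[[15,3],[22,0],[33,16],[37,0],[38,3],[50,0]]
[[15,3],[22,0],[33,16],[37,3],[50,0]]
[[15,3],[22,0],[33,16],[37,3],[38,18],[44,3],[50,0]]
[[15,3],[22,0],[33,16],[37,3],[38,18],[44,3],[50,0]]
[[15,3],[22,0],[33,16],[37,15],[38,18],[44,3],[50,0]]
[[10,8],[12,0],[15,3],[22,0],[33,16],[37,15],[38,18],[44,3],[50,0]]
[[8,16],[22,0],[33,16],[37,15],[38,18],[44,3],[50,0]]
[[8,16],[22,0],[30,8],[32,0],[33,16],[37,15],[38,18],[44,3],[50,0]]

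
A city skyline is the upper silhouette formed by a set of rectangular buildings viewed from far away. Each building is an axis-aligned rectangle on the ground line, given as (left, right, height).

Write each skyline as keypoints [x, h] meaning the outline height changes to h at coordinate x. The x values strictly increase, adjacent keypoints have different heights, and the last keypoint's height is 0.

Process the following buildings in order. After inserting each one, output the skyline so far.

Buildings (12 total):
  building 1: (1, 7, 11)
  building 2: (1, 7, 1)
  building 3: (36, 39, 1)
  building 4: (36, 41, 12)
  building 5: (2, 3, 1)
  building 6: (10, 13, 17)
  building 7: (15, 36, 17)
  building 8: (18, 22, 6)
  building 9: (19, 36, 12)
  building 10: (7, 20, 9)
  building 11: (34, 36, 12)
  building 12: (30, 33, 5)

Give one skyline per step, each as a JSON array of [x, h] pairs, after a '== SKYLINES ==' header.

== SKYLINES ==
[[1,11],[7,0]]
[[1,11],[7,0]]
[[1,11],[7,0],[36,1],[39,0]]
[[1,11],[7,0],[36,12],[41,0]]
[[1,11],[7,0],[36,12],[41,0]]
[[1,11],[7,0],[10,17],[13,0],[36,12],[41,0]]
[[1,11],[7,0],[10,17],[13,0],[15,17],[36,12],[41,0]]
[[1,11],[7,0],[10,17],[13,0],[15,17],[36,12],[41,0]]
[[1,11],[7,0],[10,17],[13,0],[15,17],[36,12],[41,0]]
[[1,11],[7,9],[10,17],[13,9],[15,17],[36,12],[41,0]]
[[1,11],[7,9],[10,17],[13,9],[15,17],[36,12],[41,0]]
[[1,11],[7,9],[10,17],[13,9],[15,17],[36,12],[41,0]]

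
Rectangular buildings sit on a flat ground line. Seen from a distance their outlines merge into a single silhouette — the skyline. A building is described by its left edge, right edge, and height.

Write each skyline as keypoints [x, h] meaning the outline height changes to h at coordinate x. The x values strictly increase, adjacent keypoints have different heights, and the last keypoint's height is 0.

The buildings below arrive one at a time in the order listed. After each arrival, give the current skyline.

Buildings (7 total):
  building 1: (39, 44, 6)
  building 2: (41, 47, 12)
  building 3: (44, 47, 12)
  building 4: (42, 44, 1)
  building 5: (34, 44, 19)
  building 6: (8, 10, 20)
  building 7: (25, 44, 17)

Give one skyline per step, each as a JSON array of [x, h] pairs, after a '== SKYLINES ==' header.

== SKYLINES ==
[[39,6],[44,0]]
[[39,6],[41,12],[47,0]]
[[39,6],[41,12],[47,0]]
[[39,6],[41,12],[47,0]]
[[34,19],[44,12],[47,0]]
[[8,20],[10,0],[34,19],[44,12],[47,0]]
[[8,20],[10,0],[25,17],[34,19],[44,12],[47,0]]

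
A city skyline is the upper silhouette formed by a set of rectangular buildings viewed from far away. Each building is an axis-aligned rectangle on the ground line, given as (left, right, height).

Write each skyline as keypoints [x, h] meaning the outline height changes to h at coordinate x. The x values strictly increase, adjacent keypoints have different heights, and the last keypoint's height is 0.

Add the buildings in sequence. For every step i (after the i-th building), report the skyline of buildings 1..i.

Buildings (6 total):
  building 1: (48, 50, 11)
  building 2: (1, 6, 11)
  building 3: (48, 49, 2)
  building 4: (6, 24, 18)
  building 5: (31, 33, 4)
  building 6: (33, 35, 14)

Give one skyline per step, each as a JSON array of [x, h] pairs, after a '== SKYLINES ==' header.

== SKYLINES ==
[[48,11],[50,0]]
[[1,11],[6,0],[48,11],[50,0]]
[[1,11],[6,0],[48,11],[50,0]]
[[1,11],[6,18],[24,0],[48,11],[50,0]]
[[1,11],[6,18],[24,0],[31,4],[33,0],[48,11],[50,0]]
[[1,11],[6,18],[24,0],[31,4],[33,14],[35,0],[48,11],[50,0]]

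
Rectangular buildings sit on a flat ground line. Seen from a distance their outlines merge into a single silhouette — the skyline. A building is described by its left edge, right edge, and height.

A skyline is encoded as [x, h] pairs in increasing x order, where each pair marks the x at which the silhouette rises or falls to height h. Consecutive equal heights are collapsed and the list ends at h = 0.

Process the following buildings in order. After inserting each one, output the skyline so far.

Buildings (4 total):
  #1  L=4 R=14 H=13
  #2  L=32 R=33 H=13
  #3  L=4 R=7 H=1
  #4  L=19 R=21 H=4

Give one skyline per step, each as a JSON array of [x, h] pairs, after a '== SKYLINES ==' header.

== SKYLINES ==
[[4,13],[14,0]]
[[4,13],[14,0],[32,13],[33,0]]
[[4,13],[14,0],[32,13],[33,0]]
[[4,13],[14,0],[19,4],[21,0],[32,13],[33,0]]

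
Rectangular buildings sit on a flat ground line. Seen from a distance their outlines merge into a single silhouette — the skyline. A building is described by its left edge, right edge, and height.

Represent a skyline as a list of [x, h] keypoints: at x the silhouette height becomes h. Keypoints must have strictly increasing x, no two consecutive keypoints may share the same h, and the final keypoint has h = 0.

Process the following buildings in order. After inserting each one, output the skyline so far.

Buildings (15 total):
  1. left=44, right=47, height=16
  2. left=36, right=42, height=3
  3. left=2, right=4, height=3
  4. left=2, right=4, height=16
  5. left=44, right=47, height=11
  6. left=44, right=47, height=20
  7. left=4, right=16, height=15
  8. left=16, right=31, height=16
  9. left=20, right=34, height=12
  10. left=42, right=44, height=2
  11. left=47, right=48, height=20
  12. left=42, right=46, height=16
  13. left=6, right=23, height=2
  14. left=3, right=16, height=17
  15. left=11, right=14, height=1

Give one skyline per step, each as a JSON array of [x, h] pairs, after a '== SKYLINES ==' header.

== SKYLINES ==
[[44,16],[47,0]]
[[36,3],[42,0],[44,16],[47,0]]
[[2,3],[4,0],[36,3],[42,0],[44,16],[47,0]]
[[2,16],[4,0],[36,3],[42,0],[44,16],[47,0]]
[[2,16],[4,0],[36,3],[42,0],[44,16],[47,0]]
[[2,16],[4,0],[36,3],[42,0],[44,20],[47,0]]
[[2,16],[4,15],[16,0],[36,3],[42,0],[44,20],[47,0]]
[[2,16],[4,15],[16,16],[31,0],[36,3],[42,0],[44,20],[47,0]]
[[2,16],[4,15],[16,16],[31,12],[34,0],[36,3],[42,0],[44,20],[47,0]]
[[2,16],[4,15],[16,16],[31,12],[34,0],[36,3],[42,2],[44,20],[47,0]]
[[2,16],[4,15],[16,16],[31,12],[34,0],[36,3],[42,2],[44,20],[48,0]]
[[2,16],[4,15],[16,16],[31,12],[34,0],[36,3],[42,16],[44,20],[48,0]]
[[2,16],[4,15],[16,16],[31,12],[34,0],[36,3],[42,16],[44,20],[48,0]]
[[2,16],[3,17],[16,16],[31,12],[34,0],[36,3],[42,16],[44,20],[48,0]]
[[2,16],[3,17],[16,16],[31,12],[34,0],[36,3],[42,16],[44,20],[48,0]]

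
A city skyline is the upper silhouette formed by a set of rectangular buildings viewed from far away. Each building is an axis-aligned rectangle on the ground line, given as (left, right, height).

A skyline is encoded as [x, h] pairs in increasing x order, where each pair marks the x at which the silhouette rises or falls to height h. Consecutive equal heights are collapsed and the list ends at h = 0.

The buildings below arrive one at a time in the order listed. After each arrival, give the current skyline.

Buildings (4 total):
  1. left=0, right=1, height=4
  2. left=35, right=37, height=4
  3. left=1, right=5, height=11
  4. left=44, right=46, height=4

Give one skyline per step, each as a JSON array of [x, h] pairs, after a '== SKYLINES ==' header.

== SKYLINES ==
[[0,4],[1,0]]
[[0,4],[1,0],[35,4],[37,0]]
[[0,4],[1,11],[5,0],[35,4],[37,0]]
[[0,4],[1,11],[5,0],[35,4],[37,0],[44,4],[46,0]]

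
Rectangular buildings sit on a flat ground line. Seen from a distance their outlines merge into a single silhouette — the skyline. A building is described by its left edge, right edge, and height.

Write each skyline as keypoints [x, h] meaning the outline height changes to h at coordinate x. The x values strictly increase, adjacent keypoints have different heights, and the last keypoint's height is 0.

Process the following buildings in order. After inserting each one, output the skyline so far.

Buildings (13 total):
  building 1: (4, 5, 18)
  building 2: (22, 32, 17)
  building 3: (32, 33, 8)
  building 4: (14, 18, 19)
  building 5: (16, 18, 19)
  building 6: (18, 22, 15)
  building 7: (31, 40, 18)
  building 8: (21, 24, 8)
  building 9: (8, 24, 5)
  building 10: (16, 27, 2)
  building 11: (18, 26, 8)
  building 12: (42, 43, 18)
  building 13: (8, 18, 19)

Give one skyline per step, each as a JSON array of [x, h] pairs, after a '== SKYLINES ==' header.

== SKYLINES ==
[[4,18],[5,0]]
[[4,18],[5,0],[22,17],[32,0]]
[[4,18],[5,0],[22,17],[32,8],[33,0]]
[[4,18],[5,0],[14,19],[18,0],[22,17],[32,8],[33,0]]
[[4,18],[5,0],[14,19],[18,0],[22,17],[32,8],[33,0]]
[[4,18],[5,0],[14,19],[18,15],[22,17],[32,8],[33,0]]
[[4,18],[5,0],[14,19],[18,15],[22,17],[31,18],[40,0]]
[[4,18],[5,0],[14,19],[18,15],[22,17],[31,18],[40,0]]
[[4,18],[5,0],[8,5],[14,19],[18,15],[22,17],[31,18],[40,0]]
[[4,18],[5,0],[8,5],[14,19],[18,15],[22,17],[31,18],[40,0]]
[[4,18],[5,0],[8,5],[14,19],[18,15],[22,17],[31,18],[40,0]]
[[4,18],[5,0],[8,5],[14,19],[18,15],[22,17],[31,18],[40,0],[42,18],[43,0]]
[[4,18],[5,0],[8,19],[18,15],[22,17],[31,18],[40,0],[42,18],[43,0]]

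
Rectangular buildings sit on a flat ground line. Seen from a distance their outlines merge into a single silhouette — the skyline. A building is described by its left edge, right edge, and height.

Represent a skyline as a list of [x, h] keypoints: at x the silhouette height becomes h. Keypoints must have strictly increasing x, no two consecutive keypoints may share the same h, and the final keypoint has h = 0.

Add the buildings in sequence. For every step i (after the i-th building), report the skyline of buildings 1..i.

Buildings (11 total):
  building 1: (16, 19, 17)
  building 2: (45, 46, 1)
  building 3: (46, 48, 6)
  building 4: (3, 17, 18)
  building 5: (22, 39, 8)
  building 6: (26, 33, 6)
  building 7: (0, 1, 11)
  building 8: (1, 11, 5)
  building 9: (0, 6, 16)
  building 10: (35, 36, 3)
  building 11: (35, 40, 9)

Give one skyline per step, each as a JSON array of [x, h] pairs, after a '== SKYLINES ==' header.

== SKYLINES ==
[[16,17],[19,0]]
[[16,17],[19,0],[45,1],[46,0]]
[[16,17],[19,0],[45,1],[46,6],[48,0]]
[[3,18],[17,17],[19,0],[45,1],[46,6],[48,0]]
[[3,18],[17,17],[19,0],[22,8],[39,0],[45,1],[46,6],[48,0]]
[[3,18],[17,17],[19,0],[22,8],[39,0],[45,1],[46,6],[48,0]]
[[0,11],[1,0],[3,18],[17,17],[19,0],[22,8],[39,0],[45,1],[46,6],[48,0]]
[[0,11],[1,5],[3,18],[17,17],[19,0],[22,8],[39,0],[45,1],[46,6],[48,0]]
[[0,16],[3,18],[17,17],[19,0],[22,8],[39,0],[45,1],[46,6],[48,0]]
[[0,16],[3,18],[17,17],[19,0],[22,8],[39,0],[45,1],[46,6],[48,0]]
[[0,16],[3,18],[17,17],[19,0],[22,8],[35,9],[40,0],[45,1],[46,6],[48,0]]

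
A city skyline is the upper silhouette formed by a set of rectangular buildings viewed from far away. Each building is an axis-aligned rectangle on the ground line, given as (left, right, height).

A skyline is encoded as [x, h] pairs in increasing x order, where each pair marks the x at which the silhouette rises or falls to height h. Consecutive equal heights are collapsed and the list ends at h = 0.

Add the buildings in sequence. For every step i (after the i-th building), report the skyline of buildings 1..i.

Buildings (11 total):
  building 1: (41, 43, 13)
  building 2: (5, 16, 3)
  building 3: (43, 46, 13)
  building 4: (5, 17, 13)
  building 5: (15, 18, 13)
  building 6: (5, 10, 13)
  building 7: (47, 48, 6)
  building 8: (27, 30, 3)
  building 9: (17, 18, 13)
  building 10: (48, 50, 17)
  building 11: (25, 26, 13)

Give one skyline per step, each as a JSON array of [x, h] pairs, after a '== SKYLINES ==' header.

== SKYLINES ==
[[41,13],[43,0]]
[[5,3],[16,0],[41,13],[43,0]]
[[5,3],[16,0],[41,13],[46,0]]
[[5,13],[17,0],[41,13],[46,0]]
[[5,13],[18,0],[41,13],[46,0]]
[[5,13],[18,0],[41,13],[46,0]]
[[5,13],[18,0],[41,13],[46,0],[47,6],[48,0]]
[[5,13],[18,0],[27,3],[30,0],[41,13],[46,0],[47,6],[48,0]]
[[5,13],[18,0],[27,3],[30,0],[41,13],[46,0],[47,6],[48,0]]
[[5,13],[18,0],[27,3],[30,0],[41,13],[46,0],[47,6],[48,17],[50,0]]
[[5,13],[18,0],[25,13],[26,0],[27,3],[30,0],[41,13],[46,0],[47,6],[48,17],[50,0]]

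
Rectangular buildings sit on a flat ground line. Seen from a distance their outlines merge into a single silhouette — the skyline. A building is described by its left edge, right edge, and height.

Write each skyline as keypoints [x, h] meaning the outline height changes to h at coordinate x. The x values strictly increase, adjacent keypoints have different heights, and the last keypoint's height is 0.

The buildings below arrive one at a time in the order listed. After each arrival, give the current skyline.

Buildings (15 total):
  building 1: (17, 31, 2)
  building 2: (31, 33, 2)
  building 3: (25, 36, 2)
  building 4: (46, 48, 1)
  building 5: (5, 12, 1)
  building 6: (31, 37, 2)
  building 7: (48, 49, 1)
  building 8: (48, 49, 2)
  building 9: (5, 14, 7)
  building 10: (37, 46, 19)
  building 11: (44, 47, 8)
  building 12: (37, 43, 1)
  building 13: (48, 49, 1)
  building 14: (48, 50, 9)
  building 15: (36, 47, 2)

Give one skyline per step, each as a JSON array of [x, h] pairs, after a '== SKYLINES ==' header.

== SKYLINES ==
[[17,2],[31,0]]
[[17,2],[33,0]]
[[17,2],[36,0]]
[[17,2],[36,0],[46,1],[48,0]]
[[5,1],[12,0],[17,2],[36,0],[46,1],[48,0]]
[[5,1],[12,0],[17,2],[37,0],[46,1],[48,0]]
[[5,1],[12,0],[17,2],[37,0],[46,1],[49,0]]
[[5,1],[12,0],[17,2],[37,0],[46,1],[48,2],[49,0]]
[[5,7],[14,0],[17,2],[37,0],[46,1],[48,2],[49,0]]
[[5,7],[14,0],[17,2],[37,19],[46,1],[48,2],[49,0]]
[[5,7],[14,0],[17,2],[37,19],[46,8],[47,1],[48,2],[49,0]]
[[5,7],[14,0],[17,2],[37,19],[46,8],[47,1],[48,2],[49,0]]
[[5,7],[14,0],[17,2],[37,19],[46,8],[47,1],[48,2],[49,0]]
[[5,7],[14,0],[17,2],[37,19],[46,8],[47,1],[48,9],[50,0]]
[[5,7],[14,0],[17,2],[37,19],[46,8],[47,1],[48,9],[50,0]]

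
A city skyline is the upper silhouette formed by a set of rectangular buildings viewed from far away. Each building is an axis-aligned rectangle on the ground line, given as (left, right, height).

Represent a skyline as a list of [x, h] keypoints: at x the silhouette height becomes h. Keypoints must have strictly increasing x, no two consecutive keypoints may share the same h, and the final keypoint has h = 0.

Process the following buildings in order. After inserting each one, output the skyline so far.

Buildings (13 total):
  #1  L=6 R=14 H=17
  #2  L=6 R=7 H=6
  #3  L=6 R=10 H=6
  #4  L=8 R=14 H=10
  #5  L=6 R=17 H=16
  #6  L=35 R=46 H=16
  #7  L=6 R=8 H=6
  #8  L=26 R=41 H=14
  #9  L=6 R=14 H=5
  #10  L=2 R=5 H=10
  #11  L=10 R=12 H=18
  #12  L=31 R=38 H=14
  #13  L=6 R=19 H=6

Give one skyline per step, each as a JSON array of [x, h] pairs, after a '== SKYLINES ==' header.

== SKYLINES ==
[[6,17],[14,0]]
[[6,17],[14,0]]
[[6,17],[14,0]]
[[6,17],[14,0]]
[[6,17],[14,16],[17,0]]
[[6,17],[14,16],[17,0],[35,16],[46,0]]
[[6,17],[14,16],[17,0],[35,16],[46,0]]
[[6,17],[14,16],[17,0],[26,14],[35,16],[46,0]]
[[6,17],[14,16],[17,0],[26,14],[35,16],[46,0]]
[[2,10],[5,0],[6,17],[14,16],[17,0],[26,14],[35,16],[46,0]]
[[2,10],[5,0],[6,17],[10,18],[12,17],[14,16],[17,0],[26,14],[35,16],[46,0]]
[[2,10],[5,0],[6,17],[10,18],[12,17],[14,16],[17,0],[26,14],[35,16],[46,0]]
[[2,10],[5,0],[6,17],[10,18],[12,17],[14,16],[17,6],[19,0],[26,14],[35,16],[46,0]]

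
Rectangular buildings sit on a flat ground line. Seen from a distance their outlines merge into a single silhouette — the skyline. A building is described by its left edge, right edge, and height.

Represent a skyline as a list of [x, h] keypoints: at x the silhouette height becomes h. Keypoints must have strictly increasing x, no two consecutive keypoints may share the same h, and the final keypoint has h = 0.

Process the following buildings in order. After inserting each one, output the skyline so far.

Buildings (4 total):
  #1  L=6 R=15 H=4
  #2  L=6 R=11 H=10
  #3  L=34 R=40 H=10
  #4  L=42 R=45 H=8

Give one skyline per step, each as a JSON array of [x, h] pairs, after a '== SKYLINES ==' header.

== SKYLINES ==
[[6,4],[15,0]]
[[6,10],[11,4],[15,0]]
[[6,10],[11,4],[15,0],[34,10],[40,0]]
[[6,10],[11,4],[15,0],[34,10],[40,0],[42,8],[45,0]]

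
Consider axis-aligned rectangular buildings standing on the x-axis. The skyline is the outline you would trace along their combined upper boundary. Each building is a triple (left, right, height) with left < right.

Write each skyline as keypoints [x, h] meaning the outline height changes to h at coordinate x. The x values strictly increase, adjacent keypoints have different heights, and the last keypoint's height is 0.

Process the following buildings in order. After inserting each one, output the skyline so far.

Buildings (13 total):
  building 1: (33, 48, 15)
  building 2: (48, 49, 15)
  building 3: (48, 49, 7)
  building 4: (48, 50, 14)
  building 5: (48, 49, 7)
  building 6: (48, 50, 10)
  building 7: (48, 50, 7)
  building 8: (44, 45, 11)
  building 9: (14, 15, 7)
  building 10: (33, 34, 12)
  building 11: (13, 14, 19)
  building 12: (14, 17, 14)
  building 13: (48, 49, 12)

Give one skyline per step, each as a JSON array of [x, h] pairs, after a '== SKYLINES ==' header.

== SKYLINES ==
[[33,15],[48,0]]
[[33,15],[49,0]]
[[33,15],[49,0]]
[[33,15],[49,14],[50,0]]
[[33,15],[49,14],[50,0]]
[[33,15],[49,14],[50,0]]
[[33,15],[49,14],[50,0]]
[[33,15],[49,14],[50,0]]
[[14,7],[15,0],[33,15],[49,14],[50,0]]
[[14,7],[15,0],[33,15],[49,14],[50,0]]
[[13,19],[14,7],[15,0],[33,15],[49,14],[50,0]]
[[13,19],[14,14],[17,0],[33,15],[49,14],[50,0]]
[[13,19],[14,14],[17,0],[33,15],[49,14],[50,0]]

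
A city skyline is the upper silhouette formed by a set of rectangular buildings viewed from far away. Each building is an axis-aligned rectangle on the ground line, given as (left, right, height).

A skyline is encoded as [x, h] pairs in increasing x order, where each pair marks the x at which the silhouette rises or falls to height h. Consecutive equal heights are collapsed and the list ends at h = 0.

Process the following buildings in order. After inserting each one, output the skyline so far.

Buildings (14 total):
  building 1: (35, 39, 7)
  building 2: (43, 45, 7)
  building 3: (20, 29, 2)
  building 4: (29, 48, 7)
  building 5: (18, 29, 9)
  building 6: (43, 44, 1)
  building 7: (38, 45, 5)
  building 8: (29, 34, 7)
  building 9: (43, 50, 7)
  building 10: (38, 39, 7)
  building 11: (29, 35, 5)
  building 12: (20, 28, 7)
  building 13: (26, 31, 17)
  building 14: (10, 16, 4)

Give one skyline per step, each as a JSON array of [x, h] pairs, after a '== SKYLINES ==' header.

== SKYLINES ==
[[35,7],[39,0]]
[[35,7],[39,0],[43,7],[45,0]]
[[20,2],[29,0],[35,7],[39,0],[43,7],[45,0]]
[[20,2],[29,7],[48,0]]
[[18,9],[29,7],[48,0]]
[[18,9],[29,7],[48,0]]
[[18,9],[29,7],[48,0]]
[[18,9],[29,7],[48,0]]
[[18,9],[29,7],[50,0]]
[[18,9],[29,7],[50,0]]
[[18,9],[29,7],[50,0]]
[[18,9],[29,7],[50,0]]
[[18,9],[26,17],[31,7],[50,0]]
[[10,4],[16,0],[18,9],[26,17],[31,7],[50,0]]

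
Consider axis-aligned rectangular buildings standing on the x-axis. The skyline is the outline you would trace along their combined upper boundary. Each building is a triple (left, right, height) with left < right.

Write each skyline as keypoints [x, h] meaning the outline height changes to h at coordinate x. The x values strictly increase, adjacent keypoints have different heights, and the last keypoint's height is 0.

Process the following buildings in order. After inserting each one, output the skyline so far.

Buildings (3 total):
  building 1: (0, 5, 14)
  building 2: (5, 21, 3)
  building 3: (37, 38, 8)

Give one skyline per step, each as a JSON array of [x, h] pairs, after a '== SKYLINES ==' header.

== SKYLINES ==
[[0,14],[5,0]]
[[0,14],[5,3],[21,0]]
[[0,14],[5,3],[21,0],[37,8],[38,0]]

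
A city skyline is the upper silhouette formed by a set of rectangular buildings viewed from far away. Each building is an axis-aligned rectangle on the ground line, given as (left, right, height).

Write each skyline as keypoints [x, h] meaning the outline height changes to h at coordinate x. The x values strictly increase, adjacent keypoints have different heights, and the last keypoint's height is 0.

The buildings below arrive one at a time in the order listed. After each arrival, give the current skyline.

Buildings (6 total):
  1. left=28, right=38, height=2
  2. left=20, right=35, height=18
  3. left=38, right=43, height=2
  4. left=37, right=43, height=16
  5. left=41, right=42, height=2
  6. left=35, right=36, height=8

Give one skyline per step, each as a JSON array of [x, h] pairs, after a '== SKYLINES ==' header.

== SKYLINES ==
[[28,2],[38,0]]
[[20,18],[35,2],[38,0]]
[[20,18],[35,2],[43,0]]
[[20,18],[35,2],[37,16],[43,0]]
[[20,18],[35,2],[37,16],[43,0]]
[[20,18],[35,8],[36,2],[37,16],[43,0]]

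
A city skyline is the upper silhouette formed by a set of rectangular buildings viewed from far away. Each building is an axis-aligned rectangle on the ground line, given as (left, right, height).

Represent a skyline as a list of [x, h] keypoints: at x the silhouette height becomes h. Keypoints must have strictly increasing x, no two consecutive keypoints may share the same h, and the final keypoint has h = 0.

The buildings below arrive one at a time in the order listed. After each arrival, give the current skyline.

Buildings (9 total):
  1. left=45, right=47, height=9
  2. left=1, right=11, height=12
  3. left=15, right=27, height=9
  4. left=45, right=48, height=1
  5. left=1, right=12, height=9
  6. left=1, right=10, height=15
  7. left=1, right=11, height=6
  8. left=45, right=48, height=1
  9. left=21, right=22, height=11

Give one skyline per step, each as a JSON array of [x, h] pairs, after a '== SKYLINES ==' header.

== SKYLINES ==
[[45,9],[47,0]]
[[1,12],[11,0],[45,9],[47,0]]
[[1,12],[11,0],[15,9],[27,0],[45,9],[47,0]]
[[1,12],[11,0],[15,9],[27,0],[45,9],[47,1],[48,0]]
[[1,12],[11,9],[12,0],[15,9],[27,0],[45,9],[47,1],[48,0]]
[[1,15],[10,12],[11,9],[12,0],[15,9],[27,0],[45,9],[47,1],[48,0]]
[[1,15],[10,12],[11,9],[12,0],[15,9],[27,0],[45,9],[47,1],[48,0]]
[[1,15],[10,12],[11,9],[12,0],[15,9],[27,0],[45,9],[47,1],[48,0]]
[[1,15],[10,12],[11,9],[12,0],[15,9],[21,11],[22,9],[27,0],[45,9],[47,1],[48,0]]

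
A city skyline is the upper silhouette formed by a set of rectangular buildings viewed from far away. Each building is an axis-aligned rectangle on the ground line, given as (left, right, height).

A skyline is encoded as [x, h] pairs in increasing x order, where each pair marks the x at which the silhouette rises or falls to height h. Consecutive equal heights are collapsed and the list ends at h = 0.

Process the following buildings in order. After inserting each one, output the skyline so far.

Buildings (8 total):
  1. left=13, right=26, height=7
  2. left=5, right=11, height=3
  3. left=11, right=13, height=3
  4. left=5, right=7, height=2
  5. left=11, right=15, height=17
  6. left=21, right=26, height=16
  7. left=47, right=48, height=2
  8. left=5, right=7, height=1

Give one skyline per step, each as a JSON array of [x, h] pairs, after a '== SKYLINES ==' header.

== SKYLINES ==
[[13,7],[26,0]]
[[5,3],[11,0],[13,7],[26,0]]
[[5,3],[13,7],[26,0]]
[[5,3],[13,7],[26,0]]
[[5,3],[11,17],[15,7],[26,0]]
[[5,3],[11,17],[15,7],[21,16],[26,0]]
[[5,3],[11,17],[15,7],[21,16],[26,0],[47,2],[48,0]]
[[5,3],[11,17],[15,7],[21,16],[26,0],[47,2],[48,0]]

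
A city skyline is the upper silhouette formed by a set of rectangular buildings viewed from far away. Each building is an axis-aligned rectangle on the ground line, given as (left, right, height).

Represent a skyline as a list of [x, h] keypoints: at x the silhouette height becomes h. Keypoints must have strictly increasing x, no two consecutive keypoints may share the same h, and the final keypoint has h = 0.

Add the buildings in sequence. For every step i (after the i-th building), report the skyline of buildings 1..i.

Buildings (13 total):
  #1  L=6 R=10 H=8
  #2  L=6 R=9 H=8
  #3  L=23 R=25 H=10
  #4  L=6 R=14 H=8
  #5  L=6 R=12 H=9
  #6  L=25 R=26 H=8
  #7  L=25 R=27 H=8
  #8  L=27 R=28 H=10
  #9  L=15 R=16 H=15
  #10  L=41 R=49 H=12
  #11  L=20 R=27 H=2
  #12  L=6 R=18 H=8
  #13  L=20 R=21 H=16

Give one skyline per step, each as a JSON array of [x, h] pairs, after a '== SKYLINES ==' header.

== SKYLINES ==
[[6,8],[10,0]]
[[6,8],[10,0]]
[[6,8],[10,0],[23,10],[25,0]]
[[6,8],[14,0],[23,10],[25,0]]
[[6,9],[12,8],[14,0],[23,10],[25,0]]
[[6,9],[12,8],[14,0],[23,10],[25,8],[26,0]]
[[6,9],[12,8],[14,0],[23,10],[25,8],[27,0]]
[[6,9],[12,8],[14,0],[23,10],[25,8],[27,10],[28,0]]
[[6,9],[12,8],[14,0],[15,15],[16,0],[23,10],[25,8],[27,10],[28,0]]
[[6,9],[12,8],[14,0],[15,15],[16,0],[23,10],[25,8],[27,10],[28,0],[41,12],[49,0]]
[[6,9],[12,8],[14,0],[15,15],[16,0],[20,2],[23,10],[25,8],[27,10],[28,0],[41,12],[49,0]]
[[6,9],[12,8],[15,15],[16,8],[18,0],[20,2],[23,10],[25,8],[27,10],[28,0],[41,12],[49,0]]
[[6,9],[12,8],[15,15],[16,8],[18,0],[20,16],[21,2],[23,10],[25,8],[27,10],[28,0],[41,12],[49,0]]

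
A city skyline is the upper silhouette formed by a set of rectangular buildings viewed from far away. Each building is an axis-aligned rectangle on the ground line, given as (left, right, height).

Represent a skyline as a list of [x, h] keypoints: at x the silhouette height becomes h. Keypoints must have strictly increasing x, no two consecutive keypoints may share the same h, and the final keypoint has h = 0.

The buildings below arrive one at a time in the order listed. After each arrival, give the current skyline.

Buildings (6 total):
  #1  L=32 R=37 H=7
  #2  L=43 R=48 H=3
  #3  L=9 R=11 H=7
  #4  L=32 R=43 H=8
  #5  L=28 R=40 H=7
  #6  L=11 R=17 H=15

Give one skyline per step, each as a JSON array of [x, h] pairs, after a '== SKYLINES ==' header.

== SKYLINES ==
[[32,7],[37,0]]
[[32,7],[37,0],[43,3],[48,0]]
[[9,7],[11,0],[32,7],[37,0],[43,3],[48,0]]
[[9,7],[11,0],[32,8],[43,3],[48,0]]
[[9,7],[11,0],[28,7],[32,8],[43,3],[48,0]]
[[9,7],[11,15],[17,0],[28,7],[32,8],[43,3],[48,0]]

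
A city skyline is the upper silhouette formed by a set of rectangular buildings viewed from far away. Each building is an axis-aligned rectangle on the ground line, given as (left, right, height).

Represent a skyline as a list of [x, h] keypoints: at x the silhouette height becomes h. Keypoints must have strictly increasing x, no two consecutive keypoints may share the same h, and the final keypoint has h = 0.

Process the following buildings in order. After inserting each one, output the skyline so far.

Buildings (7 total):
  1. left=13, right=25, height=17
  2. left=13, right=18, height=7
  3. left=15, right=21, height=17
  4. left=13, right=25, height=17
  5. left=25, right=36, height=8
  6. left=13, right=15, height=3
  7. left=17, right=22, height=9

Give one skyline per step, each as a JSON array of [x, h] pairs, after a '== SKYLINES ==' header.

== SKYLINES ==
[[13,17],[25,0]]
[[13,17],[25,0]]
[[13,17],[25,0]]
[[13,17],[25,0]]
[[13,17],[25,8],[36,0]]
[[13,17],[25,8],[36,0]]
[[13,17],[25,8],[36,0]]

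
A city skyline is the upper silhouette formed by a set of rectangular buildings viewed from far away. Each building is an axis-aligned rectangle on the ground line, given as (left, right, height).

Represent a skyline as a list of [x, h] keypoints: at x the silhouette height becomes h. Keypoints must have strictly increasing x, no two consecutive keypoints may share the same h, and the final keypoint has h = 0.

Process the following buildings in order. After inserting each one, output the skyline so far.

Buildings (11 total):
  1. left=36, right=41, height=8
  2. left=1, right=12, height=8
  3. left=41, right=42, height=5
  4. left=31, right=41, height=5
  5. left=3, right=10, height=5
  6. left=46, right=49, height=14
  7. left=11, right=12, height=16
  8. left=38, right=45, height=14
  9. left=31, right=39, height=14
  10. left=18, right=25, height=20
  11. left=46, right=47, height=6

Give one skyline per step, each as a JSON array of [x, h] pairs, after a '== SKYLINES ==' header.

== SKYLINES ==
[[36,8],[41,0]]
[[1,8],[12,0],[36,8],[41,0]]
[[1,8],[12,0],[36,8],[41,5],[42,0]]
[[1,8],[12,0],[31,5],[36,8],[41,5],[42,0]]
[[1,8],[12,0],[31,5],[36,8],[41,5],[42,0]]
[[1,8],[12,0],[31,5],[36,8],[41,5],[42,0],[46,14],[49,0]]
[[1,8],[11,16],[12,0],[31,5],[36,8],[41,5],[42,0],[46,14],[49,0]]
[[1,8],[11,16],[12,0],[31,5],[36,8],[38,14],[45,0],[46,14],[49,0]]
[[1,8],[11,16],[12,0],[31,14],[45,0],[46,14],[49,0]]
[[1,8],[11,16],[12,0],[18,20],[25,0],[31,14],[45,0],[46,14],[49,0]]
[[1,8],[11,16],[12,0],[18,20],[25,0],[31,14],[45,0],[46,14],[49,0]]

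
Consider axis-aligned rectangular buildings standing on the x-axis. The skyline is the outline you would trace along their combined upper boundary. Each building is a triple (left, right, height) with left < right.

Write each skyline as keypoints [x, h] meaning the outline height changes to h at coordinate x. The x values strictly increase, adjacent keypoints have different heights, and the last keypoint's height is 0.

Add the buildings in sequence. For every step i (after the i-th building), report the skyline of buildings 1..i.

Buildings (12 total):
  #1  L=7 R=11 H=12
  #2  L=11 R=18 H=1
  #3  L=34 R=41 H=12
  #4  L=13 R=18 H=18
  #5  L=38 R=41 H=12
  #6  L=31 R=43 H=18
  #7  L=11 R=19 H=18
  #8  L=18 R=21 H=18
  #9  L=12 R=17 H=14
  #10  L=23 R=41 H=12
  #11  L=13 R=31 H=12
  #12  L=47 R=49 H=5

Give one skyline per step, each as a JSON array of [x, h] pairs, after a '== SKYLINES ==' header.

== SKYLINES ==
[[7,12],[11,0]]
[[7,12],[11,1],[18,0]]
[[7,12],[11,1],[18,0],[34,12],[41,0]]
[[7,12],[11,1],[13,18],[18,0],[34,12],[41,0]]
[[7,12],[11,1],[13,18],[18,0],[34,12],[41,0]]
[[7,12],[11,1],[13,18],[18,0],[31,18],[43,0]]
[[7,12],[11,18],[19,0],[31,18],[43,0]]
[[7,12],[11,18],[21,0],[31,18],[43,0]]
[[7,12],[11,18],[21,0],[31,18],[43,0]]
[[7,12],[11,18],[21,0],[23,12],[31,18],[43,0]]
[[7,12],[11,18],[21,12],[31,18],[43,0]]
[[7,12],[11,18],[21,12],[31,18],[43,0],[47,5],[49,0]]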